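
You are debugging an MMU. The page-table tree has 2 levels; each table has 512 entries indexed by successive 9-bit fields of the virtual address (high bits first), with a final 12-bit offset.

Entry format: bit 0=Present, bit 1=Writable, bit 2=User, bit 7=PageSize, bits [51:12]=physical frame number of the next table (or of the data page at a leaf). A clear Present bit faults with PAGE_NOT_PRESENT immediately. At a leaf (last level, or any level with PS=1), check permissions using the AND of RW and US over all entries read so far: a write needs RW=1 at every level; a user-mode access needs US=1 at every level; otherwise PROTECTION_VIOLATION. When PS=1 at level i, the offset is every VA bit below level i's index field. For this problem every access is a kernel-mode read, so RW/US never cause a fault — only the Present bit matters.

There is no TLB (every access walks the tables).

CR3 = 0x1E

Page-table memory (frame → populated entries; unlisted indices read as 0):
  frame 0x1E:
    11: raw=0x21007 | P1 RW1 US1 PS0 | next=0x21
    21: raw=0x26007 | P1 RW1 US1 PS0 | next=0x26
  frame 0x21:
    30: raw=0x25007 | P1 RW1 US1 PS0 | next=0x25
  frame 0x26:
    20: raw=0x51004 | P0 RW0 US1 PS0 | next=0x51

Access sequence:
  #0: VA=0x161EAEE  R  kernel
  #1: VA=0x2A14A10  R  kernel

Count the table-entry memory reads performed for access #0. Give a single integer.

Per-access translation:
#0 VA=0x161EAEE (r,kernel):
  L0: frame=0x1E idx=11 entry=0x21007 [P=1 RW=1 US=1 PS=0]
  L1: frame=0x21 idx=30 entry=0x25007 [P=1 RW=1 US=1 PS=0]
  → PA=0x25AEE  (2 entries read)
#1 VA=0x2A14A10 (r,kernel):
  L0: frame=0x1E idx=21 entry=0x26007 [P=1 RW=1 US=1 PS=0]
  L1: frame=0x26 idx=20 entry=0x51004 [P=0 RW=0 US=1 PS=0]
  → PAGE_NOT_PRESENT  (2 entries read)

Entries read for #0: 2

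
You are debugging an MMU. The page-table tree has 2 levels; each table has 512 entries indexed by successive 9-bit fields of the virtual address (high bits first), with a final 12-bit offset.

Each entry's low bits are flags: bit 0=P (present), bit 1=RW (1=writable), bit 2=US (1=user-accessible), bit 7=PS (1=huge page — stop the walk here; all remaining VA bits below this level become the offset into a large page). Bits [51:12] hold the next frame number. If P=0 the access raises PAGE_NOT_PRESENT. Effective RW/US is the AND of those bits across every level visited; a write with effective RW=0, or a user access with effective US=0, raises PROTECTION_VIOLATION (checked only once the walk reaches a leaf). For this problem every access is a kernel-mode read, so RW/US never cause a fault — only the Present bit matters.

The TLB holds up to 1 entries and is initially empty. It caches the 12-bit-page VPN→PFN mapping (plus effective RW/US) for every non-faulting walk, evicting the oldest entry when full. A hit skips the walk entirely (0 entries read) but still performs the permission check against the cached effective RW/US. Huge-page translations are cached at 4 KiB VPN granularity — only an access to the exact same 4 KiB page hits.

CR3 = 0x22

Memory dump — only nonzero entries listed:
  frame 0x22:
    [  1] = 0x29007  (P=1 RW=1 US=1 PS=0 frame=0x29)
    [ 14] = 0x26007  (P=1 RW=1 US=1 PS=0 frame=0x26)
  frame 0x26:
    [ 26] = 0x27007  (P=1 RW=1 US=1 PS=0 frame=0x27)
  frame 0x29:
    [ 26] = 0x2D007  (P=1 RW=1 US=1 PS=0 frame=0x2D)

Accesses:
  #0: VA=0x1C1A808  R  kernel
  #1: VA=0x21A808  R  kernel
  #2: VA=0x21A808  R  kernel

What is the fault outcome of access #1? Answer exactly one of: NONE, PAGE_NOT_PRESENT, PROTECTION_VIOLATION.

Trace:
#0 VA=0x1C1A808 (r,kernel):
  [0] read 0x22 idx=14: raw=0x26007 flags P=1 W=1 U=1 S=0
  [1] read 0x26 idx=26: raw=0x27007 flags P=1 W=1 U=1 S=0
  ⇒ phys 0x27808  [2 reads]
#1 VA=0x21A808 (r,kernel):
  [0] read 0x22 idx=1: raw=0x29007 flags P=1 W=1 U=1 S=0
  [1] read 0x29 idx=26: raw=0x2D007 flags P=1 W=1 U=1 S=0
  ⇒ phys 0x2D808  [2 reads]
#2 VA=0x21A808 (r,kernel):
  TLB hit vpn=0x21A → PA=0x2D808

Access #1 fault: NONE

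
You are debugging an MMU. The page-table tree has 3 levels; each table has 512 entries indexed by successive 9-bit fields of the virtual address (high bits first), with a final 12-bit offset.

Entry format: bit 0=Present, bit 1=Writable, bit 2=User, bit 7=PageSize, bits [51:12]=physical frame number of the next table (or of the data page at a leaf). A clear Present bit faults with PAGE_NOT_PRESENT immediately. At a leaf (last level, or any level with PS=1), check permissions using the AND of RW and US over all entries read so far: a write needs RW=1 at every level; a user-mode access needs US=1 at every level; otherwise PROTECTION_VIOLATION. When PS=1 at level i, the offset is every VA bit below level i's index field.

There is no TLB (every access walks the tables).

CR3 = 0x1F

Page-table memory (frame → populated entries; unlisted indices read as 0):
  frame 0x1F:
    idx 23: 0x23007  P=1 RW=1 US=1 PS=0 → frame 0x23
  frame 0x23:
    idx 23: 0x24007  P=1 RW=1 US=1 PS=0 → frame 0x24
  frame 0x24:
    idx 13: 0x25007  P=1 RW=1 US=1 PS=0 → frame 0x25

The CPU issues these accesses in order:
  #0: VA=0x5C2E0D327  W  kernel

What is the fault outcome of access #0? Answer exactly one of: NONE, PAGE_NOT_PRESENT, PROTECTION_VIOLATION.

Per-access translation:
#0 VA=0x5C2E0D327 (w,kernel):
  L0: frame=0x1F idx=23 entry=0x23007 [P=1 RW=1 US=1 PS=0]
  L1: frame=0x23 idx=23 entry=0x24007 [P=1 RW=1 US=1 PS=0]
  L2: frame=0x24 idx=13 entry=0x25007 [P=1 RW=1 US=1 PS=0]
  ⇒ phys 0x25327  [3 reads]

Access #0 fault: NONE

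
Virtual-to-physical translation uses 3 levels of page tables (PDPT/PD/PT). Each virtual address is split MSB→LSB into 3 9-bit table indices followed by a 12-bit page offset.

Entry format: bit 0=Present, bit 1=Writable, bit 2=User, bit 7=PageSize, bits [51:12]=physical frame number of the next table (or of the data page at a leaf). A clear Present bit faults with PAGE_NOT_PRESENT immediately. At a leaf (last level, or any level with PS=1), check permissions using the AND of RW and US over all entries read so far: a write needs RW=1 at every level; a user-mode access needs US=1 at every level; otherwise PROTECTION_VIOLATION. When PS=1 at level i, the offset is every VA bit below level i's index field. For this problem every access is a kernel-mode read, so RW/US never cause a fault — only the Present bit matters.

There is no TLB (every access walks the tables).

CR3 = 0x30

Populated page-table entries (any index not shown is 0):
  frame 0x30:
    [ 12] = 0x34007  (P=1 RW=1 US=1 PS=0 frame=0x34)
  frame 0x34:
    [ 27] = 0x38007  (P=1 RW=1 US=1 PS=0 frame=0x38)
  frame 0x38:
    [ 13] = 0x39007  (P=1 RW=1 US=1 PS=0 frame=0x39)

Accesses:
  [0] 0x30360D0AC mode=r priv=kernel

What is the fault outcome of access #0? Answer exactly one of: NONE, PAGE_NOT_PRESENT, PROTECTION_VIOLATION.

Per-access translation:
#0 VA=0x30360D0AC (r,kernel):
  [0] read 0x30 idx=12: raw=0x34007 flags P=1 W=1 U=1 S=0
  [1] read 0x34 idx=27: raw=0x38007 flags P=1 W=1 U=1 S=0
  [2] read 0x38 idx=13: raw=0x39007 flags P=1 W=1 U=1 S=0
  → PA=0x390AC  (3 entries read)

Access #0 fault: NONE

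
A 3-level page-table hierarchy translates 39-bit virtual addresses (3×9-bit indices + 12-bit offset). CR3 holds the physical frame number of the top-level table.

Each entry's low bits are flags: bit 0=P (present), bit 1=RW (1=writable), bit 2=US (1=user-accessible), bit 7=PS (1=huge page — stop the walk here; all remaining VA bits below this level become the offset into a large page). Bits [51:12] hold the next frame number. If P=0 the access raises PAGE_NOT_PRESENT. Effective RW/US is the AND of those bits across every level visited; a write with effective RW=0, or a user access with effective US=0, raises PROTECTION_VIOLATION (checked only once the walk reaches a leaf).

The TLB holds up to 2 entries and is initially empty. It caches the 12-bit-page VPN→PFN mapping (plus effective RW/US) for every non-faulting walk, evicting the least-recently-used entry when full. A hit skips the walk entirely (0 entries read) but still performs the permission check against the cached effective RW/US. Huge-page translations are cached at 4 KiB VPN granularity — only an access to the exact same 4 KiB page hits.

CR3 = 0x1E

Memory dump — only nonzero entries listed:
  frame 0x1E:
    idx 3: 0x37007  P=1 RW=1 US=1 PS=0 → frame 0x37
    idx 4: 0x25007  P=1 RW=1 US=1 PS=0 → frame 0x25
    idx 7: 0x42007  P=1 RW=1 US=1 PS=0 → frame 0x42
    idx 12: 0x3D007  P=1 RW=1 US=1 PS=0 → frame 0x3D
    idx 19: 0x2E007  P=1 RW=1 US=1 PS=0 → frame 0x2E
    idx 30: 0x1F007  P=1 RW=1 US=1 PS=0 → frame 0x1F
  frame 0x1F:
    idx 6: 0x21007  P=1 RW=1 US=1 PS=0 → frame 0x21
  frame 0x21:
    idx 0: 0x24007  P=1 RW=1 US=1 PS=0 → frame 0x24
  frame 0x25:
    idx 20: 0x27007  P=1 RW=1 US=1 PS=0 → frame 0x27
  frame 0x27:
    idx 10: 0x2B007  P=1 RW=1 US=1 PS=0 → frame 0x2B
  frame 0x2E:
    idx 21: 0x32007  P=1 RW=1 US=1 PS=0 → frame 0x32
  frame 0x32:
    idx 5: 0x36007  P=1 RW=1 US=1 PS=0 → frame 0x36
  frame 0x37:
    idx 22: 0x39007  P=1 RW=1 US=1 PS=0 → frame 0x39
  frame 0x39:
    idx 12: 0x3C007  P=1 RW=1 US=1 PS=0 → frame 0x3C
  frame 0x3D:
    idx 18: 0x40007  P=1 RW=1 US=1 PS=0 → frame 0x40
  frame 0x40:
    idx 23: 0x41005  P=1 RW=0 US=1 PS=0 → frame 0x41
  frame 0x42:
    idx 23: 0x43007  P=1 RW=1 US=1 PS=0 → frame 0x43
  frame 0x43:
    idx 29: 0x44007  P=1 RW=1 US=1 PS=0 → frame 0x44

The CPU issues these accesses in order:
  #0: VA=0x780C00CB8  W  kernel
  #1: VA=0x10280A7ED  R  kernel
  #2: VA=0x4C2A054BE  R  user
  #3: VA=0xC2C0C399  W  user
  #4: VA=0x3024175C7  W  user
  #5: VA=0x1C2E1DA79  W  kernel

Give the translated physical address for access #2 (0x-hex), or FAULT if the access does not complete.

Trace:
#0 VA=0x780C00CB8 (w,kernel):
  L0 @0x1E[30] → 0x1F007  P=1,RW=1,US=1,PS=0
  L1 @0x1F[6] → 0x21007  P=1,RW=1,US=1,PS=0
  L2 @0x21[0] → 0x24007  P=1,RW=1,US=1,PS=0
  → PA=0x24CB8  (3 entries read)
#1 VA=0x10280A7ED (r,kernel):
  L0 @0x1E[4] → 0x25007  P=1,RW=1,US=1,PS=0
  L1 @0x25[20] → 0x27007  P=1,RW=1,US=1,PS=0
  L2 @0x27[10] → 0x2B007  P=1,RW=1,US=1,PS=0
  → PA=0x2B7ED  (3 entries read)
#2 VA=0x4C2A054BE (r,user):
  L0 @0x1E[19] → 0x2E007  P=1,RW=1,US=1,PS=0
  L1 @0x2E[21] → 0x32007  P=1,RW=1,US=1,PS=0
  L2 @0x32[5] → 0x36007  P=1,RW=1,US=1,PS=0
  → PA=0x364BE  (3 entries read)
#3 VA=0xC2C0C399 (w,user):
  L0 @0x1E[3] → 0x37007  P=1,RW=1,US=1,PS=0
  L1 @0x37[22] → 0x39007  P=1,RW=1,US=1,PS=0
  L2 @0x39[12] → 0x3C007  P=1,RW=1,US=1,PS=0
  → PA=0x3C399  (3 entries read)
#4 VA=0x3024175C7 (w,user):
  L0 @0x1E[12] → 0x3D007  P=1,RW=1,US=1,PS=0
  L1 @0x3D[18] → 0x40007  P=1,RW=1,US=1,PS=0
  L2 @0x40[23] → 0x41005  P=1,RW=0,US=1,PS=0
  ✗ PROTECTION_VIOLATION  [3 reads]
#5 VA=0x1C2E1DA79 (w,kernel):
  L0 @0x1E[7] → 0x42007  P=1,RW=1,US=1,PS=0
  L1 @0x42[23] → 0x43007  P=1,RW=1,US=1,PS=0
  L2 @0x43[29] → 0x44007  P=1,RW=1,US=1,PS=0
  → PA=0x44A79  (3 entries read)

Access #2 PA: 0x364BE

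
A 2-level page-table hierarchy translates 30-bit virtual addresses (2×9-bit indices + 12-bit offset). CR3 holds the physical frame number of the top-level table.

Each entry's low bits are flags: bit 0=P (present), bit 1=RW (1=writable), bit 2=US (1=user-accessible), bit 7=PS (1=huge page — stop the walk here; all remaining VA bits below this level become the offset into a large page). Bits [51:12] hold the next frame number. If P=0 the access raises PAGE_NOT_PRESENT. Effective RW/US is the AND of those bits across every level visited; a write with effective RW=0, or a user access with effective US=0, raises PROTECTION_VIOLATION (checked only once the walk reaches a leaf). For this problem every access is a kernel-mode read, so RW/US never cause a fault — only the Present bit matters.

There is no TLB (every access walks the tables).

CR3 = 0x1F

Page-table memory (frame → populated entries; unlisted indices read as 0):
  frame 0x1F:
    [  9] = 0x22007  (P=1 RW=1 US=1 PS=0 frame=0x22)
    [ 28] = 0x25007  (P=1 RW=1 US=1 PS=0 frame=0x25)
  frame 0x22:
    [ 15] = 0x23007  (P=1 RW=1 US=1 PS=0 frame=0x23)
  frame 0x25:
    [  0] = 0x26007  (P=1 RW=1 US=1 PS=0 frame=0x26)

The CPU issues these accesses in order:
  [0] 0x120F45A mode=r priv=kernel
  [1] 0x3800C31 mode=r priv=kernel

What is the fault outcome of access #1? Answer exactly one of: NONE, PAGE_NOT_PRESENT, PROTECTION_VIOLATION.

Trace:
#0 VA=0x120F45A (r,kernel):
  L0 @0x1F[9] → 0x22007  P=1,RW=1,US=1,PS=0
  L1 @0x22[15] → 0x23007  P=1,RW=1,US=1,PS=0
  ✓ 0x2345A  — 2 lookups
#1 VA=0x3800C31 (r,kernel):
  L0 @0x1F[28] → 0x25007  P=1,RW=1,US=1,PS=0
  L1 @0x25[0] → 0x26007  P=1,RW=1,US=1,PS=0
  ✓ 0x26C31  — 2 lookups

Access #1 fault: NONE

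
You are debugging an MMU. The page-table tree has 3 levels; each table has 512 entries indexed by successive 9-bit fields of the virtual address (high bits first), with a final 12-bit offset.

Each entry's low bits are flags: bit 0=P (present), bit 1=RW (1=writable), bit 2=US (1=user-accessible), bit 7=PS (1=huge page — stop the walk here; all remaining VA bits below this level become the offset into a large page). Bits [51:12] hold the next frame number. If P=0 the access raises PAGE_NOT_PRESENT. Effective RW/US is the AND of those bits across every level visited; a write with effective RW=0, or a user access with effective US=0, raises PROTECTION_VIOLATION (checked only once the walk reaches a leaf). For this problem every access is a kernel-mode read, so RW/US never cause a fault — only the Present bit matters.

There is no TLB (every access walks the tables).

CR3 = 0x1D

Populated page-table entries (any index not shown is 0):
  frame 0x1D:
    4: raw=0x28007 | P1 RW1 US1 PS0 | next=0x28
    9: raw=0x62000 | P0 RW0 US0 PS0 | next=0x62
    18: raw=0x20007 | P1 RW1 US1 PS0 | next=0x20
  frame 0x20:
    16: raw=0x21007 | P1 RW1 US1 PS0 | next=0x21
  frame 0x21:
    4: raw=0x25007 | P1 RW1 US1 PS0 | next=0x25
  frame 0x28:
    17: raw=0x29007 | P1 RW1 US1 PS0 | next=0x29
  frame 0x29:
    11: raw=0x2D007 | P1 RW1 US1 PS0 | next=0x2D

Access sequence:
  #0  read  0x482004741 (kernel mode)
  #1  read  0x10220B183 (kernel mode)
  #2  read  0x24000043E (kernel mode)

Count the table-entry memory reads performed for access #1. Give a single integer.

Trace:
#0 VA=0x482004741 (r,kernel):
  L0 @0x1D[18] → 0x20007  P=1,RW=1,US=1,PS=0
  L1 @0x20[16] → 0x21007  P=1,RW=1,US=1,PS=0
  L2 @0x21[4] → 0x25007  P=1,RW=1,US=1,PS=0
  ✓ 0x25741  — 3 lookups
#1 VA=0x10220B183 (r,kernel):
  L0 @0x1D[4] → 0x28007  P=1,RW=1,US=1,PS=0
  L1 @0x28[17] → 0x29007  P=1,RW=1,US=1,PS=0
  L2 @0x29[11] → 0x2D007  P=1,RW=1,US=1,PS=0
  ✓ 0x2D183  — 3 lookups
#2 VA=0x24000043E (r,kernel):
  L0 @0x1D[9] → 0x62000  P=0,RW=0,US=0,PS=0
  ✗ PAGE_NOT_PRESENT  [1 reads]

Entries read for #1: 3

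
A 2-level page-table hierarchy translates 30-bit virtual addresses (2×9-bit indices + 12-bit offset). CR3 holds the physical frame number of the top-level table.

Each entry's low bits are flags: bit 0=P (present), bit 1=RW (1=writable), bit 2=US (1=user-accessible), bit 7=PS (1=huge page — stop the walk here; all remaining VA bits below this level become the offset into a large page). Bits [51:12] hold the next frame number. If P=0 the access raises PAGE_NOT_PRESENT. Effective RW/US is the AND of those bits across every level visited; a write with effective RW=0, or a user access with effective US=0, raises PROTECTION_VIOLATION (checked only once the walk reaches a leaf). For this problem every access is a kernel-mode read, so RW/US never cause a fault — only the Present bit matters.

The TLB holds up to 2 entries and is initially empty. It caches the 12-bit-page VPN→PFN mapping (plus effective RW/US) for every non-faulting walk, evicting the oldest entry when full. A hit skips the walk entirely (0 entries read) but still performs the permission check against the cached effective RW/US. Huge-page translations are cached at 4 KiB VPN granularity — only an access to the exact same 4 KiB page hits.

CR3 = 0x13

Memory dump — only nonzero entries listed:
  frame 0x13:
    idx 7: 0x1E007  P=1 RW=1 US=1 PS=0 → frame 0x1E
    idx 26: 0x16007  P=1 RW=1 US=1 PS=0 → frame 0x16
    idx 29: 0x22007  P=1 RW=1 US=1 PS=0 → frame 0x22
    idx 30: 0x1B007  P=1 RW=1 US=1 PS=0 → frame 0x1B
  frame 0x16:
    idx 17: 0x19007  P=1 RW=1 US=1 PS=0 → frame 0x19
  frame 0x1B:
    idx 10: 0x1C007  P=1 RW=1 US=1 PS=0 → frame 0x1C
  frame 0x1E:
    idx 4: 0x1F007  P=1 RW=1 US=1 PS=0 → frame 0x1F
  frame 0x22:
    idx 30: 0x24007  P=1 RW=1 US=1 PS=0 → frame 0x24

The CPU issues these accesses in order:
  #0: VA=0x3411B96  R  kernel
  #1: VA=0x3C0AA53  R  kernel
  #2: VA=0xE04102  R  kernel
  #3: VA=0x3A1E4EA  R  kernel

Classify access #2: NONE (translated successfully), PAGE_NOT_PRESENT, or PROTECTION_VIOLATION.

Walk each access:
#0 VA=0x3411B96 (r,kernel):
  L0 @0x13[26] → 0x16007  P=1,RW=1,US=1,PS=0
  L1 @0x16[17] → 0x19007  P=1,RW=1,US=1,PS=0
  ⇒ phys 0x19B96  [2 reads]
#1 VA=0x3C0AA53 (r,kernel):
  L0 @0x13[30] → 0x1B007  P=1,RW=1,US=1,PS=0
  L1 @0x1B[10] → 0x1C007  P=1,RW=1,US=1,PS=0
  ⇒ phys 0x1CA53  [2 reads]
#2 VA=0xE04102 (r,kernel):
  L0 @0x13[7] → 0x1E007  P=1,RW=1,US=1,PS=0
  L1 @0x1E[4] → 0x1F007  P=1,RW=1,US=1,PS=0
  ⇒ phys 0x1F102  [2 reads]
#3 VA=0x3A1E4EA (r,kernel):
  L0 @0x13[29] → 0x22007  P=1,RW=1,US=1,PS=0
  L1 @0x22[30] → 0x24007  P=1,RW=1,US=1,PS=0
  ⇒ phys 0x244EA  [2 reads]

Access #2 fault: NONE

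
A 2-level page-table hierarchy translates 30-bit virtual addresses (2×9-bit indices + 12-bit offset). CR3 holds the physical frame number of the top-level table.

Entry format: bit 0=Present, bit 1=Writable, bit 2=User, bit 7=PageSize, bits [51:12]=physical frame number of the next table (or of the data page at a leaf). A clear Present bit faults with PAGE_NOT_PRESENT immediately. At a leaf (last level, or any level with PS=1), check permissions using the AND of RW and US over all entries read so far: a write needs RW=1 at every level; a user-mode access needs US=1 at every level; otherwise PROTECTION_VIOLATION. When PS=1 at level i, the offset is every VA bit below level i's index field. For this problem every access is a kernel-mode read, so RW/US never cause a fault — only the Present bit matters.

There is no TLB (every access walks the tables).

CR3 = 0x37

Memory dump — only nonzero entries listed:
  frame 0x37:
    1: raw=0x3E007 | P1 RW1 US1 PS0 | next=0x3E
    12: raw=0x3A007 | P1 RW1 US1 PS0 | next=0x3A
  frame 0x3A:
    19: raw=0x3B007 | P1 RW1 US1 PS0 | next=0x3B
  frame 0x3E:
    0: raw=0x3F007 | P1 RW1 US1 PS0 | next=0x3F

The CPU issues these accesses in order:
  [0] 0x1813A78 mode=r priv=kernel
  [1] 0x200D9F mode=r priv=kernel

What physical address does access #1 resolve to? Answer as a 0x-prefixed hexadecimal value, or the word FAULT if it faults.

Walk each access:
#0 VA=0x1813A78 (r,kernel):
  L0 @0x37[12] → 0x3A007  P=1,RW=1,US=1,PS=0
  L1 @0x3A[19] → 0x3B007  P=1,RW=1,US=1,PS=0
  → PA=0x3BA78  (2 entries read)
#1 VA=0x200D9F (r,kernel):
  L0 @0x37[1] → 0x3E007  P=1,RW=1,US=1,PS=0
  L1 @0x3E[0] → 0x3F007  P=1,RW=1,US=1,PS=0
  → PA=0x3FD9F  (2 entries read)

Access #1 PA: 0x3FD9F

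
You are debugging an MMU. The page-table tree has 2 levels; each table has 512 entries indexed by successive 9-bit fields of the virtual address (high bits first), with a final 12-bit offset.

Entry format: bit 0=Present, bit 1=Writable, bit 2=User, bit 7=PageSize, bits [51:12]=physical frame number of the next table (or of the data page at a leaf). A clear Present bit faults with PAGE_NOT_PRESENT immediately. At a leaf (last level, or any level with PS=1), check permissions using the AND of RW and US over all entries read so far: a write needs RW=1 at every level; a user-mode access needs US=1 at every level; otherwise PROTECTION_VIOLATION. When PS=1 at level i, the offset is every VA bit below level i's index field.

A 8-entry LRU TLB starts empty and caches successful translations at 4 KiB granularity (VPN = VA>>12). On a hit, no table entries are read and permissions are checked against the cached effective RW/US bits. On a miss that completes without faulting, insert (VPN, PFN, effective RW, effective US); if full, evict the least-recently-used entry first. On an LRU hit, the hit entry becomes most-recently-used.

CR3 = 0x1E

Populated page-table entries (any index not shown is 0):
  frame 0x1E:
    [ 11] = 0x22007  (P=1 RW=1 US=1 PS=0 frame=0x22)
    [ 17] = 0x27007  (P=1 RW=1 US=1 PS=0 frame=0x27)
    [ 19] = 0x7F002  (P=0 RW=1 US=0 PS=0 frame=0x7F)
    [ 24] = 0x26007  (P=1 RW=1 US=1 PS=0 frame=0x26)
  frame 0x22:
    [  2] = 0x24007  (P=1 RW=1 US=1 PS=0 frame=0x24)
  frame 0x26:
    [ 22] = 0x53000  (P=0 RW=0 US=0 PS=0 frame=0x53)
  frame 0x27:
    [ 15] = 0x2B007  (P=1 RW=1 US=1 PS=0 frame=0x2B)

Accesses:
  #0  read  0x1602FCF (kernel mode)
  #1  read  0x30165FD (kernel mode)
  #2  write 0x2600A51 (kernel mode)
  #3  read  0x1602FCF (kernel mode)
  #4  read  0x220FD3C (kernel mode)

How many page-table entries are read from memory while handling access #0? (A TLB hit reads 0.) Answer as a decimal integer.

Per-access translation:
#0 VA=0x1602FCF (r,kernel):
  L0 @0x1E[11] → 0x22007  P=1,RW=1,US=1,PS=0
  L1 @0x22[2] → 0x24007  P=1,RW=1,US=1,PS=0
  ✓ 0x24FCF  — 2 lookups
#1 VA=0x30165FD (r,kernel):
  L0 @0x1E[24] → 0x26007  P=1,RW=1,US=1,PS=0
  L1 @0x26[22] → 0x53000  P=0,RW=0,US=0,PS=0
  → PAGE_NOT_PRESENT  (2 entries read)
#2 VA=0x2600A51 (w,kernel):
  L0 @0x1E[19] → 0x7F002  P=0,RW=1,US=0,PS=0
  → PAGE_NOT_PRESENT  (1 entries read)
#3 VA=0x1602FCF (r,kernel):
  TLB hit vpn=0x1602 → PA=0x24FCF
#4 VA=0x220FD3C (r,kernel):
  L0 @0x1E[17] → 0x27007  P=1,RW=1,US=1,PS=0
  L1 @0x27[15] → 0x2B007  P=1,RW=1,US=1,PS=0
  ✓ 0x2BD3C  — 2 lookups

Entries read for #0: 2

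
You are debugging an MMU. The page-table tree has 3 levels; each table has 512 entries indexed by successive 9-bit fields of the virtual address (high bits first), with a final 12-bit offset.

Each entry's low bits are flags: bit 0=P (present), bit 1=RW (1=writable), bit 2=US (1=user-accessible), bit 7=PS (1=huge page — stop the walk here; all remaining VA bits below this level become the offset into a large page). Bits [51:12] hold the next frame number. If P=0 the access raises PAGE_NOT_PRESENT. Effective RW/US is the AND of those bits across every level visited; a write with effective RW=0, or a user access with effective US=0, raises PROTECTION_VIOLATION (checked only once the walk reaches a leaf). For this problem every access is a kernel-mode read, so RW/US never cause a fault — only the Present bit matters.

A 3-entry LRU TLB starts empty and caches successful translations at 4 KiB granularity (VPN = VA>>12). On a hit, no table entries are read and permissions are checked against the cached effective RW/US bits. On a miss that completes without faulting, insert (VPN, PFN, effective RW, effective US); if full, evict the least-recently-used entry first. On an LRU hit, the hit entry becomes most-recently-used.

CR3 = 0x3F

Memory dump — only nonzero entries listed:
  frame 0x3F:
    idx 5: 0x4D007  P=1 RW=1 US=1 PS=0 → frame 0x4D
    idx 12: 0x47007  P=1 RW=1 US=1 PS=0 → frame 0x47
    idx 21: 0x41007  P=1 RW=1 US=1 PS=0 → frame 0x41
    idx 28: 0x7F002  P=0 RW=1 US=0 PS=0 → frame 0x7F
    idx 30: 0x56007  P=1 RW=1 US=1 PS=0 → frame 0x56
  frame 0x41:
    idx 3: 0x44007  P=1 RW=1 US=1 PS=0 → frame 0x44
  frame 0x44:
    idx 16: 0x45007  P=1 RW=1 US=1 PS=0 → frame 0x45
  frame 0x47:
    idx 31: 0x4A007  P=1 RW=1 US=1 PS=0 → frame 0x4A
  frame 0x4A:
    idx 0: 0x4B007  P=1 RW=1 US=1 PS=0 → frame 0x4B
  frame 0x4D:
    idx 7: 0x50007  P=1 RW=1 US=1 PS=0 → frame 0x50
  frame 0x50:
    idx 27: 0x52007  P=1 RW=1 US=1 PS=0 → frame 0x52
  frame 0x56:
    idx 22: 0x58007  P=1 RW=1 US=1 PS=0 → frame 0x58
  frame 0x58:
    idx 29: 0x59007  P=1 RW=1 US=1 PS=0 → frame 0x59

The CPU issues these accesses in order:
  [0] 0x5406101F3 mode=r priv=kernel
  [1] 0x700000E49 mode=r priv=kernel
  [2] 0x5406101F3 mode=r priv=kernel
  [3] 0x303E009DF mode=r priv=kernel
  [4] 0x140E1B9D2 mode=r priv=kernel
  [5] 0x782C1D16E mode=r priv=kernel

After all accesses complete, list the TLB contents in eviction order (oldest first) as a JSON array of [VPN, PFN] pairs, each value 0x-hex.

Walk each access:
#0 VA=0x5406101F3 (r,kernel):
  L0 @0x3F[21] → 0x41007  P=1,RW=1,US=1,PS=0
  L1 @0x41[3] → 0x44007  P=1,RW=1,US=1,PS=0
  L2 @0x44[16] → 0x45007  P=1,RW=1,US=1,PS=0
  → PA=0x451F3  (3 entries read)
#1 VA=0x700000E49 (r,kernel):
  L0 @0x3F[28] → 0x7F002  P=0,RW=1,US=0,PS=0
  ✗ PAGE_NOT_PRESENT  [1 reads]
#2 VA=0x5406101F3 (r,kernel):
  TLB hit vpn=0x540610 → PA=0x451F3
#3 VA=0x303E009DF (r,kernel):
  L0 @0x3F[12] → 0x47007  P=1,RW=1,US=1,PS=0
  L1 @0x47[31] → 0x4A007  P=1,RW=1,US=1,PS=0
  L2 @0x4A[0] → 0x4B007  P=1,RW=1,US=1,PS=0
  → PA=0x4B9DF  (3 entries read)
#4 VA=0x140E1B9D2 (r,kernel):
  L0 @0x3F[5] → 0x4D007  P=1,RW=1,US=1,PS=0
  L1 @0x4D[7] → 0x50007  P=1,RW=1,US=1,PS=0
  L2 @0x50[27] → 0x52007  P=1,RW=1,US=1,PS=0
  → PA=0x529D2  (3 entries read)
#5 VA=0x782C1D16E (r,kernel):
  L0 @0x3F[30] → 0x56007  P=1,RW=1,US=1,PS=0
  L1 @0x56[22] → 0x58007  P=1,RW=1,US=1,PS=0
  L2 @0x58[29] → 0x59007  P=1,RW=1,US=1,PS=0
  → PA=0x5916E  (3 entries read)

TLB: [["0x303E00", "0x4B"], ["0x140E1B", "0x52"], ["0x782C1D", "0x59"]]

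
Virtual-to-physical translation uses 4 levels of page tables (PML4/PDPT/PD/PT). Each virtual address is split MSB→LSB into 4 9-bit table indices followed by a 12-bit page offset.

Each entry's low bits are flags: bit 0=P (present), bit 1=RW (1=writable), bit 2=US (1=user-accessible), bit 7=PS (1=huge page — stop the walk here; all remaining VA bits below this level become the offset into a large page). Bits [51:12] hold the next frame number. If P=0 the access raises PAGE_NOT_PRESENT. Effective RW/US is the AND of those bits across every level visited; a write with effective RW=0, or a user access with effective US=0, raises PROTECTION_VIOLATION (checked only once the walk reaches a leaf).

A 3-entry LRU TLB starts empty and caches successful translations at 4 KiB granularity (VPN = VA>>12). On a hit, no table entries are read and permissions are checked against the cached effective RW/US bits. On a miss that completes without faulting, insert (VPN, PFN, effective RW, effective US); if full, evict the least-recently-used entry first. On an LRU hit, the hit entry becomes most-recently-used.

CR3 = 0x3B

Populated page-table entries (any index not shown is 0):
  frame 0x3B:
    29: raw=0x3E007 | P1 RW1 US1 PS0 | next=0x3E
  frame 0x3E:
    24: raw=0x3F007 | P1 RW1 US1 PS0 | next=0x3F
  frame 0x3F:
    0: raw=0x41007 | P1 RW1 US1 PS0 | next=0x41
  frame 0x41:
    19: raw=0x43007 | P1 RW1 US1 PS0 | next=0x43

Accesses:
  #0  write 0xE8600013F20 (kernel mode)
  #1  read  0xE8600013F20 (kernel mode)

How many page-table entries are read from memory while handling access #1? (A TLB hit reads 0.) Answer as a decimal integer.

Per-access translation:
#0 VA=0xE8600013F20 (w,kernel):
  L0 @0x3B[29] → 0x3E007  P=1,RW=1,US=1,PS=0
  L1 @0x3E[24] → 0x3F007  P=1,RW=1,US=1,PS=0
  L2 @0x3F[0] → 0x41007  P=1,RW=1,US=1,PS=0
  L3 @0x41[19] → 0x43007  P=1,RW=1,US=1,PS=0
  ✓ 0x43F20  — 4 lookups
#1 VA=0xE8600013F20 (r,kernel):
  TLB hit vpn=0xE8600013 → PA=0x43F20

Entries read for #1: 0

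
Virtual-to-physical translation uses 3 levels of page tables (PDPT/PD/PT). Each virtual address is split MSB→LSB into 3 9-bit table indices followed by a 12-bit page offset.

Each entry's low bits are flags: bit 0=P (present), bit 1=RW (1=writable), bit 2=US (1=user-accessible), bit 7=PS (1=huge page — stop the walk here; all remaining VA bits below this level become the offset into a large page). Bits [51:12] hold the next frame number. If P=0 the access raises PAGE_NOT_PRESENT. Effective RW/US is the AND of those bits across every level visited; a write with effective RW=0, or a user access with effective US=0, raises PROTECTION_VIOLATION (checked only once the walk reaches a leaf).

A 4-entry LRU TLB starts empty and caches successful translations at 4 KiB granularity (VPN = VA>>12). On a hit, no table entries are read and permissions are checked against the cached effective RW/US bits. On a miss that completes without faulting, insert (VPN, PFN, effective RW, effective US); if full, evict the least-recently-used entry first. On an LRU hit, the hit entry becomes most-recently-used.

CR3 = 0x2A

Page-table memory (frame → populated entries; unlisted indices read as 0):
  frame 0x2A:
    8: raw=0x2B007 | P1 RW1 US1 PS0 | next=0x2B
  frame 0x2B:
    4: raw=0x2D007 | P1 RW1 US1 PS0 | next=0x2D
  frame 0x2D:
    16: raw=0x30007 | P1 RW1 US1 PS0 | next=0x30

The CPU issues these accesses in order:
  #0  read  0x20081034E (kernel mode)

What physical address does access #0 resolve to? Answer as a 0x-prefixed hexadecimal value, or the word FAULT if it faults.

Trace:
#0 VA=0x20081034E (r,kernel):
  lvl0: tbl 0x2A, slot 8 ⇒ 0x2B007 (P1/RW1/US1/PS0)
  lvl1: tbl 0x2B, slot 4 ⇒ 0x2D007 (P1/RW1/US1/PS0)
  lvl2: tbl 0x2D, slot 16 ⇒ 0x30007 (P1/RW1/US1/PS0)
  ✓ 0x3034E  — 3 lookups

Access #0 PA: 0x3034E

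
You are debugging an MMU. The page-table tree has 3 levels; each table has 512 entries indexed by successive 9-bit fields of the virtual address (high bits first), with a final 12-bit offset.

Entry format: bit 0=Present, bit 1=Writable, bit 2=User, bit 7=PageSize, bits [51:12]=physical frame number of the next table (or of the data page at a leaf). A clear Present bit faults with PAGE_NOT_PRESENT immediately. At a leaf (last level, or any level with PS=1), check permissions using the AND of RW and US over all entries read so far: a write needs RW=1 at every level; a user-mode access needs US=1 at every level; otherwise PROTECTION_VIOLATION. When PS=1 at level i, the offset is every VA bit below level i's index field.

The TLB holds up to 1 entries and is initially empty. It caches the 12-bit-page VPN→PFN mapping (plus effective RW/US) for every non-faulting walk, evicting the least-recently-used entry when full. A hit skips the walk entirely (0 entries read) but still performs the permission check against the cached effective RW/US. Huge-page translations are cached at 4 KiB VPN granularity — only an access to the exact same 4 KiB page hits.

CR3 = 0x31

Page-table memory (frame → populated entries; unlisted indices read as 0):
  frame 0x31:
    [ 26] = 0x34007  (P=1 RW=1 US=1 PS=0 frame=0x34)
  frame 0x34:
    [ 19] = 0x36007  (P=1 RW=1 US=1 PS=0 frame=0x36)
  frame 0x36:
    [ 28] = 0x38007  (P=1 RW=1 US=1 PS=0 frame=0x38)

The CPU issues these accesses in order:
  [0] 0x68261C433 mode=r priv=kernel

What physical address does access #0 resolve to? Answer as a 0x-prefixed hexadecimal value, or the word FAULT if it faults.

Trace:
#0 VA=0x68261C433 (r,kernel):
  L0 @0x31[26] → 0x34007  P=1,RW=1,US=1,PS=0
  L1 @0x34[19] → 0x36007  P=1,RW=1,US=1,PS=0
  L2 @0x36[28] → 0x38007  P=1,RW=1,US=1,PS=0
  ⇒ phys 0x38433  [3 reads]

Access #0 PA: 0x38433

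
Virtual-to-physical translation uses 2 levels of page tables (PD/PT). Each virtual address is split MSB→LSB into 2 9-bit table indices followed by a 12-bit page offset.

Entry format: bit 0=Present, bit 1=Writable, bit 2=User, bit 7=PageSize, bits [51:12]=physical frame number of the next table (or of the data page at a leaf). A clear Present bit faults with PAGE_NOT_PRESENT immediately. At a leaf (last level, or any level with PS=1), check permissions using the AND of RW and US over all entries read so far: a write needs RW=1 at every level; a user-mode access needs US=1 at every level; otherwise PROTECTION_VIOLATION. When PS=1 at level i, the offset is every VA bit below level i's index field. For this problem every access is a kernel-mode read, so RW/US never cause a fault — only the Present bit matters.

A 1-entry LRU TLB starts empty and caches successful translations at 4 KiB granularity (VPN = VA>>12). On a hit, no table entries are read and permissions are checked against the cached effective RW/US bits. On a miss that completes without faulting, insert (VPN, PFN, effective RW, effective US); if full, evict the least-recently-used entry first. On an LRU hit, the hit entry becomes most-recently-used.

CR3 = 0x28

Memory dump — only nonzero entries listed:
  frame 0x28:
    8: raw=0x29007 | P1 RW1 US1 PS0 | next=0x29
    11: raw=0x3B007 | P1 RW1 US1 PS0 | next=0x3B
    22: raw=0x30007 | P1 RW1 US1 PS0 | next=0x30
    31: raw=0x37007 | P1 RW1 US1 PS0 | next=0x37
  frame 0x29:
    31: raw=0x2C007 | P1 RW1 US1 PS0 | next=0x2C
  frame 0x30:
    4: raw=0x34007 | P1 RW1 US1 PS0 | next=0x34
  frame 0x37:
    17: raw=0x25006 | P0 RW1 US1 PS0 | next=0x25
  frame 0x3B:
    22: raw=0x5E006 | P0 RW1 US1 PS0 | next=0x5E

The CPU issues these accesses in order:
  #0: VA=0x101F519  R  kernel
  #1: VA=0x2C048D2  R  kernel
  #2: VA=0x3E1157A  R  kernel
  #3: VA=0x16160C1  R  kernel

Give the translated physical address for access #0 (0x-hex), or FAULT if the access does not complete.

Per-access translation:
#0 VA=0x101F519 (r,kernel):
  lvl0: tbl 0x28, slot 8 ⇒ 0x29007 (P1/RW1/US1/PS0)
  lvl1: tbl 0x29, slot 31 ⇒ 0x2C007 (P1/RW1/US1/PS0)
  ⇒ phys 0x2C519  [2 reads]
#1 VA=0x2C048D2 (r,kernel):
  lvl0: tbl 0x28, slot 22 ⇒ 0x30007 (P1/RW1/US1/PS0)
  lvl1: tbl 0x30, slot 4 ⇒ 0x34007 (P1/RW1/US1/PS0)
  ⇒ phys 0x348D2  [2 reads]
#2 VA=0x3E1157A (r,kernel):
  lvl0: tbl 0x28, slot 31 ⇒ 0x37007 (P1/RW1/US1/PS0)
  lvl1: tbl 0x37, slot 17 ⇒ 0x25006 (P0/RW1/US1/PS0)
  → PAGE_NOT_PRESENT  (2 entries read)
#3 VA=0x16160C1 (r,kernel):
  lvl0: tbl 0x28, slot 11 ⇒ 0x3B007 (P1/RW1/US1/PS0)
  lvl1: tbl 0x3B, slot 22 ⇒ 0x5E006 (P0/RW1/US1/PS0)
  → PAGE_NOT_PRESENT  (2 entries read)

Access #0 PA: 0x2C519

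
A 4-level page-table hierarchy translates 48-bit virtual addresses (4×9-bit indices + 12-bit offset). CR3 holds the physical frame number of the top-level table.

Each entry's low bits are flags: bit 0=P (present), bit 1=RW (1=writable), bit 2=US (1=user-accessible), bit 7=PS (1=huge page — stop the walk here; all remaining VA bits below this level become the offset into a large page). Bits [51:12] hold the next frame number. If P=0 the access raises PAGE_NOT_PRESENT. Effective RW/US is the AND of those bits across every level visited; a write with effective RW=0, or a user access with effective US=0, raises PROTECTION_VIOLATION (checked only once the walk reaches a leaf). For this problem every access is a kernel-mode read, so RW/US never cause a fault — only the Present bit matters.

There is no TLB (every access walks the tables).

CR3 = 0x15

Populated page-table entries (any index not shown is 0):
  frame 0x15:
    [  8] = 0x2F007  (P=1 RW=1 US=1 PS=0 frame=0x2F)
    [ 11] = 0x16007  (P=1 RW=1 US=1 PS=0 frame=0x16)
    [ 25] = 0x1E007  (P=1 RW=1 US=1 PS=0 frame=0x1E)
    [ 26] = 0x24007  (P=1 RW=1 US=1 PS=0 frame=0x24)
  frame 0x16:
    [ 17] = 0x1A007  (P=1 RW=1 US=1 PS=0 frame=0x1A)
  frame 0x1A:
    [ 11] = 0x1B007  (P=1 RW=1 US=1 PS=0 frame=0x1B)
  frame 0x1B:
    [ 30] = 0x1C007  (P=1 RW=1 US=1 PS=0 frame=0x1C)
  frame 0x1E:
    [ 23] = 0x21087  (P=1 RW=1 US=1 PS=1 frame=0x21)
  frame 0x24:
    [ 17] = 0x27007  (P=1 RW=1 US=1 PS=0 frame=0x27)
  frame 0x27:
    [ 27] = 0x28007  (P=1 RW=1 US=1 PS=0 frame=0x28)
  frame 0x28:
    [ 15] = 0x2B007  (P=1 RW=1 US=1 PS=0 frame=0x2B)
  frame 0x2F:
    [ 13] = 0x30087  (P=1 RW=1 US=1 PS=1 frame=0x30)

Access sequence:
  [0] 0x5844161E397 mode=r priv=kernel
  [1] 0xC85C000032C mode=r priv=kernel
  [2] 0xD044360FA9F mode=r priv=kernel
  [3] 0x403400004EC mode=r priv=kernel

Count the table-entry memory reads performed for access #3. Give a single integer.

Per-access translation:
#0 VA=0x5844161E397 (r,kernel):
  L0 @0x15[11] → 0x16007  P=1,RW=1,US=1,PS=0
  L1 @0x16[17] → 0x1A007  P=1,RW=1,US=1,PS=0
  L2 @0x1A[11] → 0x1B007  P=1,RW=1,US=1,PS=0
  L3 @0x1B[30] → 0x1C007  P=1,RW=1,US=1,PS=0
  ✓ 0x1C397  — 4 lookups
#1 VA=0xC85C000032C (r,kernel):
  L0 @0x15[25] → 0x1E007  P=1,RW=1,US=1,PS=0
  L1 @0x1E[23] → 0x21087  P=1,RW=1,US=1,PS=1
  ✓ 0x2132C (huge @L1)  — 2 lookups
#2 VA=0xD044360FA9F (r,kernel):
  L0 @0x15[26] → 0x24007  P=1,RW=1,US=1,PS=0
  L1 @0x24[17] → 0x27007  P=1,RW=1,US=1,PS=0
  L2 @0x27[27] → 0x28007  P=1,RW=1,US=1,PS=0
  L3 @0x28[15] → 0x2B007  P=1,RW=1,US=1,PS=0
  ✓ 0x2BA9F  — 4 lookups
#3 VA=0x403400004EC (r,kernel):
  L0 @0x15[8] → 0x2F007  P=1,RW=1,US=1,PS=0
  L1 @0x2F[13] → 0x30087  P=1,RW=1,US=1,PS=1
  ✓ 0x304EC (huge @L1)  — 2 lookups

Entries read for #3: 2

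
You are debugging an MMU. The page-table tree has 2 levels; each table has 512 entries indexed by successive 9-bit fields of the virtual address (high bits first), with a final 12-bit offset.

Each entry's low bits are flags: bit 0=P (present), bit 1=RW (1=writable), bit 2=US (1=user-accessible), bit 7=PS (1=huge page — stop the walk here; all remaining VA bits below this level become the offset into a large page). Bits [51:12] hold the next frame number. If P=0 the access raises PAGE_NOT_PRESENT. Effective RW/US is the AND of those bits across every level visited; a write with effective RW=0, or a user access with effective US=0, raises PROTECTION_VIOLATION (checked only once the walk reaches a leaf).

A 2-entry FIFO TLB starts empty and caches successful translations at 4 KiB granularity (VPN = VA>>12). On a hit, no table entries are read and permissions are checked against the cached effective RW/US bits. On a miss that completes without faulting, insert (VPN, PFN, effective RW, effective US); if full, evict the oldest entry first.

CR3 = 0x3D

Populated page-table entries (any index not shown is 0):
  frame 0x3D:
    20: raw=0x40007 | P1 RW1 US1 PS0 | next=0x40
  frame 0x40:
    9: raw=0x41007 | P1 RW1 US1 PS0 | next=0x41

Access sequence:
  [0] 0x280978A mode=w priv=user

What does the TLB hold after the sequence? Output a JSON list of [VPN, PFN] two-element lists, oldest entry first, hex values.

Walk each access:
#0 VA=0x280978A (w,user):
  L0 @0x3D[20] → 0x40007  P=1,RW=1,US=1,PS=0
  L1 @0x40[9] → 0x41007  P=1,RW=1,US=1,PS=0
  ✓ 0x4178A  — 2 lookups

TLB: [["0x2809", "0x41"]]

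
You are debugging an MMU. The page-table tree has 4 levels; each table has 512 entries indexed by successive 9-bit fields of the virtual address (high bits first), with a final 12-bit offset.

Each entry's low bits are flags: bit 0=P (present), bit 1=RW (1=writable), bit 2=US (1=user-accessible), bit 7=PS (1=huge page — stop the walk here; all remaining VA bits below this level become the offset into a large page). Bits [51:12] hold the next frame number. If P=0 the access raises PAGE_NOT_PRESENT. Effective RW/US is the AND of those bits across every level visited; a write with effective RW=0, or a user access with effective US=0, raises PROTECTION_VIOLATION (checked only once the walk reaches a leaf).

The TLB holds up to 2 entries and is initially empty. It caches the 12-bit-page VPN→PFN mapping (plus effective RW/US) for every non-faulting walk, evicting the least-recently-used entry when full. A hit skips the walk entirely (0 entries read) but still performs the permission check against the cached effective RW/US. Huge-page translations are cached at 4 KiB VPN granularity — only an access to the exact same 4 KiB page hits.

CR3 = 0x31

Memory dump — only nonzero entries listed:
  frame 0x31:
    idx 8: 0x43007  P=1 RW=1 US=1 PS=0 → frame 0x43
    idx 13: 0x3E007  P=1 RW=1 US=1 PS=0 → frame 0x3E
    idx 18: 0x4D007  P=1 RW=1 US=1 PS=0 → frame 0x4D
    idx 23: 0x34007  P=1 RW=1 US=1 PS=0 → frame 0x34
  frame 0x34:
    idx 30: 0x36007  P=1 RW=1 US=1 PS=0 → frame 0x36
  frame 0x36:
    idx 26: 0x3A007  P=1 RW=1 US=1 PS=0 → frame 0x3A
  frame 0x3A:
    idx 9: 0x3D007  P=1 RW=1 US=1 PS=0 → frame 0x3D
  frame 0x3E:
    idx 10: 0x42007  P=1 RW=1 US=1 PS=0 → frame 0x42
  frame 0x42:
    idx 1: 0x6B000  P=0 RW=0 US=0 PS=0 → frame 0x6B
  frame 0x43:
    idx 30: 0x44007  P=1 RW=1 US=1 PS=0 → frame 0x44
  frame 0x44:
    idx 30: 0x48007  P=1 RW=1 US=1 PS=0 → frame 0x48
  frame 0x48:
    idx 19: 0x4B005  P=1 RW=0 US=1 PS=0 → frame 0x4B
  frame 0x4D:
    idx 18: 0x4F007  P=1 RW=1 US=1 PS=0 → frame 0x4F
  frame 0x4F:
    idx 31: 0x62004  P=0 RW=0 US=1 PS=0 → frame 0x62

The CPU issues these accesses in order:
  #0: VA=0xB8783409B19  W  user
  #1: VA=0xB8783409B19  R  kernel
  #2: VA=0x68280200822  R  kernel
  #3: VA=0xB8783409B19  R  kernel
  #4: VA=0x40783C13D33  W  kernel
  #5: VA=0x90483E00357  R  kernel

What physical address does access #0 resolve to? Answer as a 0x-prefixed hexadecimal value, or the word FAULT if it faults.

Trace:
#0 VA=0xB8783409B19 (w,user):
  [0] read 0x31 idx=23: raw=0x34007 flags P=1 W=1 U=1 S=0
  [1] read 0x34 idx=30: raw=0x36007 flags P=1 W=1 U=1 S=0
  [2] read 0x36 idx=26: raw=0x3A007 flags P=1 W=1 U=1 S=0
  [3] read 0x3A idx=9: raw=0x3D007 flags P=1 W=1 U=1 S=0
  → PA=0x3DB19  (4 entries read)
#1 VA=0xB8783409B19 (r,kernel):
  TLB hit vpn=0xB8783409 → PA=0x3DB19
#2 VA=0x68280200822 (r,kernel):
  [0] read 0x31 idx=13: raw=0x3E007 flags P=1 W=1 U=1 S=0
  [1] read 0x3E idx=10: raw=0x42007 flags P=1 W=1 U=1 S=0
  [2] read 0x42 idx=1: raw=0x6B000 flags P=0 W=0 U=0 S=0
  ✗ PAGE_NOT_PRESENT  [3 reads]
#3 VA=0xB8783409B19 (r,kernel):
  TLB hit vpn=0xB8783409 → PA=0x3DB19
#4 VA=0x40783C13D33 (w,kernel):
  [0] read 0x31 idx=8: raw=0x43007 flags P=1 W=1 U=1 S=0
  [1] read 0x43 idx=30: raw=0x44007 flags P=1 W=1 U=1 S=0
  [2] read 0x44 idx=30: raw=0x48007 flags P=1 W=1 U=1 S=0
  [3] read 0x48 idx=19: raw=0x4B005 flags P=1 W=0 U=1 S=0
  ✗ PROTECTION_VIOLATION  [4 reads]
#5 VA=0x90483E00357 (r,kernel):
  [0] read 0x31 idx=18: raw=0x4D007 flags P=1 W=1 U=1 S=0
  [1] read 0x4D idx=18: raw=0x4F007 flags P=1 W=1 U=1 S=0
  [2] read 0x4F idx=31: raw=0x62004 flags P=0 W=0 U=1 S=0
  ✗ PAGE_NOT_PRESENT  [3 reads]

Access #0 PA: 0x3DB19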